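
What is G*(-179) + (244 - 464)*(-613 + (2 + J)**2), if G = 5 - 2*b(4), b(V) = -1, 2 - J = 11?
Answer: 122827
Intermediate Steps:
J = -9 (J = 2 - 1*11 = 2 - 11 = -9)
G = 7 (G = 5 - 2*(-1) = 5 + 2 = 7)
G*(-179) + (244 - 464)*(-613 + (2 + J)**2) = 7*(-179) + (244 - 464)*(-613 + (2 - 9)**2) = -1253 - 220*(-613 + (-7)**2) = -1253 - 220*(-613 + 49) = -1253 - 220*(-564) = -1253 + 124080 = 122827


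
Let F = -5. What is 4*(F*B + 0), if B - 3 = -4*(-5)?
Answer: -460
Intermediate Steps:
B = 23 (B = 3 - 4*(-5) = 3 + 20 = 23)
4*(F*B + 0) = 4*(-5*23 + 0) = 4*(-115 + 0) = 4*(-115) = -460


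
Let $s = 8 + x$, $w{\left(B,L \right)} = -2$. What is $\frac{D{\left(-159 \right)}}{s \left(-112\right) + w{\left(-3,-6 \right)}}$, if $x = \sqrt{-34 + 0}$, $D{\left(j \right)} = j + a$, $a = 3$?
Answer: $\frac{35022}{308225} - \frac{4368 i \sqrt{34}}{308225} \approx 0.11362 - 0.082633 i$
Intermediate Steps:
$D{\left(j \right)} = 3 + j$ ($D{\left(j \right)} = j + 3 = 3 + j$)
$x = i \sqrt{34}$ ($x = \sqrt{-34} = i \sqrt{34} \approx 5.8309 i$)
$s = 8 + i \sqrt{34} \approx 8.0 + 5.831 i$
$\frac{D{\left(-159 \right)}}{s \left(-112\right) + w{\left(-3,-6 \right)}} = \frac{3 - 159}{\left(8 + i \sqrt{34}\right) \left(-112\right) - 2} = - \frac{156}{\left(-896 - 112 i \sqrt{34}\right) - 2} = - \frac{156}{-898 - 112 i \sqrt{34}}$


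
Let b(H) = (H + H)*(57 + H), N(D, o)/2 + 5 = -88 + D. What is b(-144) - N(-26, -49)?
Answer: 25294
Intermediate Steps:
N(D, o) = -186 + 2*D (N(D, o) = -10 + 2*(-88 + D) = -10 + (-176 + 2*D) = -186 + 2*D)
b(H) = 2*H*(57 + H) (b(H) = (2*H)*(57 + H) = 2*H*(57 + H))
b(-144) - N(-26, -49) = 2*(-144)*(57 - 144) - (-186 + 2*(-26)) = 2*(-144)*(-87) - (-186 - 52) = 25056 - 1*(-238) = 25056 + 238 = 25294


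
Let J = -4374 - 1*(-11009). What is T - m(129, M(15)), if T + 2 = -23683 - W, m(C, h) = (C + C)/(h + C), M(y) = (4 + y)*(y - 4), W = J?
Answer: -5124209/169 ≈ -30321.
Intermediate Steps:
J = 6635 (J = -4374 + 11009 = 6635)
W = 6635
M(y) = (-4 + y)*(4 + y) (M(y) = (4 + y)*(-4 + y) = (-4 + y)*(4 + y))
m(C, h) = 2*C/(C + h) (m(C, h) = (2*C)/(C + h) = 2*C/(C + h))
T = -30320 (T = -2 + (-23683 - 1*6635) = -2 + (-23683 - 6635) = -2 - 30318 = -30320)
T - m(129, M(15)) = -30320 - 2*129/(129 + (-16 + 15²)) = -30320 - 2*129/(129 + (-16 + 225)) = -30320 - 2*129/(129 + 209) = -30320 - 2*129/338 = -30320 - 1*129/169 = -30320 - 129/169 = -5124209/169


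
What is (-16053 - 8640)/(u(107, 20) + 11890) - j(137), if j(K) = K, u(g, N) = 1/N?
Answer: -11024199/79267 ≈ -139.08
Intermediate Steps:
(-16053 - 8640)/(u(107, 20) + 11890) - j(137) = (-16053 - 8640)/(1/20 + 11890) - 1*137 = -24693/(1/20 + 11890) - 137 = -24693/237801/20 - 137 = -24693*20/237801 - 137 = -164620/79267 - 137 = -11024199/79267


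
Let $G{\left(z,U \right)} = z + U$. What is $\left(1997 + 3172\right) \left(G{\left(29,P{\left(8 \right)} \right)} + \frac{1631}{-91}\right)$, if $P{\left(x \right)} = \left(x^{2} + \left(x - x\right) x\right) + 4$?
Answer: $\frac{5313732}{13} \approx 4.0875 \cdot 10^{5}$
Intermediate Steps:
$P{\left(x \right)} = 4 + x^{2}$ ($P{\left(x \right)} = \left(x^{2} + 0 x\right) + 4 = \left(x^{2} + 0\right) + 4 = x^{2} + 4 = 4 + x^{2}$)
$G{\left(z,U \right)} = U + z$
$\left(1997 + 3172\right) \left(G{\left(29,P{\left(8 \right)} \right)} + \frac{1631}{-91}\right) = \left(1997 + 3172\right) \left(\left(\left(4 + 8^{2}\right) + 29\right) + \frac{1631}{-91}\right) = 5169 \left(\left(\left(4 + 64\right) + 29\right) + 1631 \left(- \frac{1}{91}\right)\right) = 5169 \left(\left(68 + 29\right) - \frac{233}{13}\right) = 5169 \left(97 - \frac{233}{13}\right) = 5169 \cdot \frac{1028}{13} = \frac{5313732}{13}$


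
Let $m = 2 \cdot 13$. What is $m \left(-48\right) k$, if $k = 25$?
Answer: $-31200$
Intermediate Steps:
$m = 26$
$m \left(-48\right) k = 26 \left(-48\right) 25 = \left(-1248\right) 25 = -31200$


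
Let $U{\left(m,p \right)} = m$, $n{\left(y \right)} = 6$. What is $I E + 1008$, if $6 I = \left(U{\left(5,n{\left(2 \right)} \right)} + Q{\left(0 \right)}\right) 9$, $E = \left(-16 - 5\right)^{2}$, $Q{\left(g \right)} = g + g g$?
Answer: $\frac{8631}{2} \approx 4315.5$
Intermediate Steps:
$Q{\left(g \right)} = g + g^{2}$
$E = 441$ ($E = \left(-21\right)^{2} = 441$)
$I = \frac{15}{2}$ ($I = \frac{\left(5 + 0 \left(1 + 0\right)\right) 9}{6} = \frac{\left(5 + 0 \cdot 1\right) 9}{6} = \frac{\left(5 + 0\right) 9}{6} = \frac{5 \cdot 9}{6} = \frac{1}{6} \cdot 45 = \frac{15}{2} \approx 7.5$)
$I E + 1008 = \frac{15}{2} \cdot 441 + 1008 = \frac{6615}{2} + 1008 = \frac{8631}{2}$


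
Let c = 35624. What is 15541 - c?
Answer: -20083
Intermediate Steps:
15541 - c = 15541 - 1*35624 = 15541 - 35624 = -20083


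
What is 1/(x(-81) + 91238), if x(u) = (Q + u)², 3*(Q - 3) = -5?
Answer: 9/878263 ≈ 1.0248e-5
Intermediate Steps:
Q = 4/3 (Q = 3 + (⅓)*(-5) = 3 - 5/3 = 4/3 ≈ 1.3333)
x(u) = (4/3 + u)²
1/(x(-81) + 91238) = 1/((4 + 3*(-81))²/9 + 91238) = 1/((4 - 243)²/9 + 91238) = 1/((⅑)*(-239)² + 91238) = 1/((⅑)*57121 + 91238) = 1/(57121/9 + 91238) = 1/(878263/9) = 9/878263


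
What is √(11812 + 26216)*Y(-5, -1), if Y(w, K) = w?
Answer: -10*√9507 ≈ -975.04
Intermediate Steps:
√(11812 + 26216)*Y(-5, -1) = √(11812 + 26216)*(-5) = √38028*(-5) = (2*√9507)*(-5) = -10*√9507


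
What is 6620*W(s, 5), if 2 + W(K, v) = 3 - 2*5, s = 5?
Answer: -59580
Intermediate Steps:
W(K, v) = -9 (W(K, v) = -2 + (3 - 2*5) = -2 + (3 - 10) = -2 - 7 = -9)
6620*W(s, 5) = 6620*(-9) = -59580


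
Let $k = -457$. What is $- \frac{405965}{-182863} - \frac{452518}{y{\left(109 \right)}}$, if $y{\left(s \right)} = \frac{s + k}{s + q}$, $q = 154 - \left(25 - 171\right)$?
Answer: $\frac{16922200040363}{31818162} \approx 5.3184 \cdot 10^{5}$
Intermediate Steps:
$q = 300$ ($q = 154 - \left(25 - 171\right) = 154 - -146 = 154 + 146 = 300$)
$y{\left(s \right)} = \frac{-457 + s}{300 + s}$ ($y{\left(s \right)} = \frac{s - 457}{s + 300} = \frac{-457 + s}{300 + s}$)
$- \frac{405965}{-182863} - \frac{452518}{y{\left(109 \right)}} = - \frac{405965}{-182863} - \frac{452518}{\frac{1}{300 + 109} \left(-457 + 109\right)} = \left(-405965\right) \left(- \frac{1}{182863}\right) - \frac{452518}{\frac{1}{409} \left(-348\right)} = \frac{405965}{182863} - \frac{452518}{\frac{1}{409} \left(-348\right)} = \frac{405965}{182863} - \frac{452518}{- \frac{348}{409}} = \frac{405965}{182863} - - \frac{92539931}{174} = \frac{405965}{182863} + \frac{92539931}{174} = \frac{16922200040363}{31818162}$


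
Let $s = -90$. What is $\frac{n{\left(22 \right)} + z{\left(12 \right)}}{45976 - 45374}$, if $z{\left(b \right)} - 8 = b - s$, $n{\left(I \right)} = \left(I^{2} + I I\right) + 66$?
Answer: $\frac{572}{301} \approx 1.9003$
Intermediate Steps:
$n{\left(I \right)} = 66 + 2 I^{2}$ ($n{\left(I \right)} = \left(I^{2} + I^{2}\right) + 66 = 2 I^{2} + 66 = 66 + 2 I^{2}$)
$z{\left(b \right)} = 98 + b$ ($z{\left(b \right)} = 8 + \left(b - -90\right) = 8 + \left(b + 90\right) = 8 + \left(90 + b\right) = 98 + b$)
$\frac{n{\left(22 \right)} + z{\left(12 \right)}}{45976 - 45374} = \frac{\left(66 + 2 \cdot 22^{2}\right) + \left(98 + 12\right)}{45976 - 45374} = \frac{\left(66 + 2 \cdot 484\right) + 110}{602} = \left(\left(66 + 968\right) + 110\right) \frac{1}{602} = \left(1034 + 110\right) \frac{1}{602} = 1144 \cdot \frac{1}{602} = \frac{572}{301}$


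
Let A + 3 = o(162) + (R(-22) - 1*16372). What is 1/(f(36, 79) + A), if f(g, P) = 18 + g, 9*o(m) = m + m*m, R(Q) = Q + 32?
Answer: -1/13377 ≈ -7.4755e-5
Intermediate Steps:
R(Q) = 32 + Q
o(m) = m/9 + m**2/9 (o(m) = (m + m*m)/9 = (m + m**2)/9 = m/9 + m**2/9)
A = -13431 (A = -3 + ((1/9)*162*(1 + 162) + ((32 - 22) - 1*16372)) = -3 + ((1/9)*162*163 + (10 - 16372)) = -3 + (2934 - 16362) = -3 - 13428 = -13431)
1/(f(36, 79) + A) = 1/((18 + 36) - 13431) = 1/(54 - 13431) = 1/(-13377) = -1/13377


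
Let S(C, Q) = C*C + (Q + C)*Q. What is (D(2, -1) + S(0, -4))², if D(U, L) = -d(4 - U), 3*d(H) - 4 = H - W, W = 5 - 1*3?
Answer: 1936/9 ≈ 215.11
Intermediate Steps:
W = 2 (W = 5 - 3 = 2)
d(H) = ⅔ + H/3 (d(H) = 4/3 + (H - 1*2)/3 = 4/3 + (H - 2)/3 = 4/3 + (-2 + H)/3 = 4/3 + (-⅔ + H/3) = ⅔ + H/3)
D(U, L) = -2 + U/3 (D(U, L) = -(⅔ + (4 - U)/3) = -(⅔ + (4/3 - U/3)) = -(2 - U/3) = -2 + U/3)
S(C, Q) = C² + Q*(C + Q) (S(C, Q) = C² + (C + Q)*Q = C² + Q*(C + Q))
(D(2, -1) + S(0, -4))² = ((-2 + (⅓)*2) + (0² + (-4)² + 0*(-4)))² = ((-2 + ⅔) + (0 + 16 + 0))² = (-4/3 + 16)² = (44/3)² = 1936/9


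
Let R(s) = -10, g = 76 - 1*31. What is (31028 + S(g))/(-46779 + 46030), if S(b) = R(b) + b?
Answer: -31063/749 ≈ -41.473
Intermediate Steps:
g = 45 (g = 76 - 31 = 45)
S(b) = -10 + b
(31028 + S(g))/(-46779 + 46030) = (31028 + (-10 + 45))/(-46779 + 46030) = (31028 + 35)/(-749) = 31063*(-1/749) = -31063/749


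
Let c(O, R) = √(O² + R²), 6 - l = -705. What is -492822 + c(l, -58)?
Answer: -492822 + √508885 ≈ -4.9211e+5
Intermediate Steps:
l = 711 (l = 6 - 1*(-705) = 6 + 705 = 711)
-492822 + c(l, -58) = -492822 + √(711² + (-58)²) = -492822 + √(505521 + 3364) = -492822 + √508885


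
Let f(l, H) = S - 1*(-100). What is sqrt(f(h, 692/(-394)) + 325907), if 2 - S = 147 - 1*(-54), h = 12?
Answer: 4*sqrt(20363) ≈ 570.80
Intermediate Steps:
S = -199 (S = 2 - (147 - 1*(-54)) = 2 - (147 + 54) = 2 - 1*201 = 2 - 201 = -199)
f(l, H) = -99 (f(l, H) = -199 - 1*(-100) = -199 + 100 = -99)
sqrt(f(h, 692/(-394)) + 325907) = sqrt(-99 + 325907) = sqrt(325808) = 4*sqrt(20363)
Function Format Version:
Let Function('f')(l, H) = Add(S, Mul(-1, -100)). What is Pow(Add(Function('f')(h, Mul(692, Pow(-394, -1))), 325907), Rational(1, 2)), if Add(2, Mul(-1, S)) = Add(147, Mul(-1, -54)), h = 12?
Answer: Mul(4, Pow(20363, Rational(1, 2))) ≈ 570.80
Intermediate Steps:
S = -199 (S = Add(2, Mul(-1, Add(147, Mul(-1, -54)))) = Add(2, Mul(-1, Add(147, 54))) = Add(2, Mul(-1, 201)) = Add(2, -201) = -199)
Function('f')(l, H) = -99 (Function('f')(l, H) = Add(-199, Mul(-1, -100)) = Add(-199, 100) = -99)
Pow(Add(Function('f')(h, Mul(692, Pow(-394, -1))), 325907), Rational(1, 2)) = Pow(Add(-99, 325907), Rational(1, 2)) = Pow(325808, Rational(1, 2)) = Mul(4, Pow(20363, Rational(1, 2)))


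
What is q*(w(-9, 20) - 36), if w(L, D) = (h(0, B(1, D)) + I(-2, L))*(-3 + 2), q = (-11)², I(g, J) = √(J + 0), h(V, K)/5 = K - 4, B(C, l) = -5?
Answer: 1089 - 363*I ≈ 1089.0 - 363.0*I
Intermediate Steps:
h(V, K) = -20 + 5*K (h(V, K) = 5*(K - 4) = 5*(-4 + K) = -20 + 5*K)
I(g, J) = √J
q = 121
w(L, D) = 45 - √L (w(L, D) = ((-20 + 5*(-5)) + √L)*(-3 + 2) = ((-20 - 25) + √L)*(-1) = (-45 + √L)*(-1) = 45 - √L)
q*(w(-9, 20) - 36) = 121*((45 - √(-9)) - 36) = 121*((45 - 3*I) - 36) = 121*(9 - 3*I) = 1089 - 363*I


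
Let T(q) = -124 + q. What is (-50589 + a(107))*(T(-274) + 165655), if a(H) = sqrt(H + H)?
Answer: -8360186373 + 165257*sqrt(214) ≈ -8.3578e+9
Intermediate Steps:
a(H) = sqrt(2)*sqrt(H) (a(H) = sqrt(2*H) = sqrt(2)*sqrt(H))
(-50589 + a(107))*(T(-274) + 165655) = (-50589 + sqrt(2)*sqrt(107))*((-124 - 274) + 165655) = (-50589 + sqrt(214))*(-398 + 165655) = (-50589 + sqrt(214))*165257 = -8360186373 + 165257*sqrt(214)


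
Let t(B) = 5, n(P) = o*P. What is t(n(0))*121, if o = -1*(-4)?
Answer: 605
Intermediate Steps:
o = 4
n(P) = 4*P
t(n(0))*121 = 5*121 = 605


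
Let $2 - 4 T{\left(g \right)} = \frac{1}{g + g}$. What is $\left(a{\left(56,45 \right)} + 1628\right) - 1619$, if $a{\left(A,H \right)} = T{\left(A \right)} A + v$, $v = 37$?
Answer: $\frac{591}{8} \approx 73.875$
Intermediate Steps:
$T{\left(g \right)} = \frac{1}{2} - \frac{1}{8 g}$ ($T{\left(g \right)} = \frac{1}{2} - \frac{1}{4 \left(g + g\right)} = \frac{1}{2} - \frac{1}{4 \cdot 2 g} = \frac{1}{2} - \frac{\frac{1}{2} \frac{1}{g}}{4} = \frac{1}{2} - \frac{1}{8 g}$)
$a{\left(A,H \right)} = \frac{295}{8} + \frac{A}{2}$ ($a{\left(A,H \right)} = \frac{-1 + 4 A}{8 A} A + 37 = \left(- \frac{1}{8} + \frac{A}{2}\right) + 37 = \frac{295}{8} + \frac{A}{2}$)
$\left(a{\left(56,45 \right)} + 1628\right) - 1619 = \left(\left(\frac{295}{8} + \frac{1}{2} \cdot 56\right) + 1628\right) - 1619 = \left(\left(\frac{295}{8} + 28\right) + 1628\right) - 1619 = \left(\frac{519}{8} + 1628\right) - 1619 = \frac{13543}{8} - 1619 = \frac{591}{8}$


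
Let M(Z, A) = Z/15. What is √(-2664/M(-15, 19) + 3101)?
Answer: √5765 ≈ 75.928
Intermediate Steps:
M(Z, A) = Z/15 (M(Z, A) = Z*(1/15) = Z/15)
√(-2664/M(-15, 19) + 3101) = √(-2664/((1/15)*(-15)) + 3101) = √(-2664/(-1) + 3101) = √(-2664*(-1) + 3101) = √(2664 + 3101) = √5765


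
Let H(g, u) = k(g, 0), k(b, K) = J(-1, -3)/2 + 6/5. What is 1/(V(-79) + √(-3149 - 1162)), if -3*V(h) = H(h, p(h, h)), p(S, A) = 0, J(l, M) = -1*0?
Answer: -10/107779 - 75*I*√479/107779 ≈ -9.2782e-5 - 0.01523*I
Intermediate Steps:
J(l, M) = 0
k(b, K) = 6/5 (k(b, K) = 0/2 + 6/5 = 0*(½) + 6*(⅕) = 0 + 6/5 = 6/5)
H(g, u) = 6/5
V(h) = -⅖ (V(h) = -⅓*6/5 = -⅖)
1/(V(-79) + √(-3149 - 1162)) = 1/(-⅖ + √(-3149 - 1162)) = 1/(-⅖ + √(-4311)) = 1/(-⅖ + 3*I*√479)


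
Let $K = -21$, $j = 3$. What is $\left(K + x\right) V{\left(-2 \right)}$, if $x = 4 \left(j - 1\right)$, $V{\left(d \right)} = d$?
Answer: $26$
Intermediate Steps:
$x = 8$ ($x = 4 \left(3 - 1\right) = 4 \cdot 2 = 8$)
$\left(K + x\right) V{\left(-2 \right)} = \left(-21 + 8\right) \left(-2\right) = \left(-13\right) \left(-2\right) = 26$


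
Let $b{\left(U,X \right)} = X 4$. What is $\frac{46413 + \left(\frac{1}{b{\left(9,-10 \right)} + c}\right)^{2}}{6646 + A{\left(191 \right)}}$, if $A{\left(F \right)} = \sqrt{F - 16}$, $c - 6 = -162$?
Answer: $\frac{5924915011307}{848400860328} - \frac{8915009045 \sqrt{7}}{1696801720656} \approx 6.9697$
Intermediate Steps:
$c = -156$ ($c = 6 - 162 = -156$)
$b{\left(U,X \right)} = 4 X$
$A{\left(F \right)} = \sqrt{-16 + F}$
$\frac{46413 + \left(\frac{1}{b{\left(9,-10 \right)} + c}\right)^{2}}{6646 + A{\left(191 \right)}} = \frac{46413 + \left(\frac{1}{4 \left(-10\right) - 156}\right)^{2}}{6646 + \sqrt{-16 + 191}} = \frac{46413 + \left(\frac{1}{-40 - 156}\right)^{2}}{6646 + \sqrt{175}} = \frac{46413 + \left(\frac{1}{-196}\right)^{2}}{6646 + 5 \sqrt{7}} = \frac{46413 + \left(- \frac{1}{196}\right)^{2}}{6646 + 5 \sqrt{7}} = \frac{46413 + \frac{1}{38416}}{6646 + 5 \sqrt{7}} = \frac{1783001809}{38416 \left(6646 + 5 \sqrt{7}\right)}$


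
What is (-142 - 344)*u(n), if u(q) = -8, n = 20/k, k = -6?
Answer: 3888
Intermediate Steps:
n = -10/3 (n = 20/(-6) = 20*(-1/6) = -10/3 ≈ -3.3333)
(-142 - 344)*u(n) = (-142 - 344)*(-8) = -486*(-8) = 3888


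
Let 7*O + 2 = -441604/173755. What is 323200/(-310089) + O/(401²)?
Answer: -63211650368483146/60647158334491365 ≈ -1.0423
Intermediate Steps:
O = -789114/1216285 (O = -2/7 + (-441604/173755)/7 = -2/7 + (-441604*1/173755)/7 = -2/7 + (⅐)*(-441604/173755) = -2/7 - 441604/1216285 = -789114/1216285 ≈ -0.64879)
323200/(-310089) + O/(401²) = 323200/(-310089) - 789114/(1216285*(401²)) = 323200*(-1/310089) - 789114/1216285/160801 = -323200/310089 - 789114/1216285*1/160801 = -323200/310089 - 789114/195579844285 = -63211650368483146/60647158334491365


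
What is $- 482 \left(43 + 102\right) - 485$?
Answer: $-70375$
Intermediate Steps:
$- 482 \left(43 + 102\right) - 485 = \left(-482\right) 145 - 485 = -69890 - 485 = -70375$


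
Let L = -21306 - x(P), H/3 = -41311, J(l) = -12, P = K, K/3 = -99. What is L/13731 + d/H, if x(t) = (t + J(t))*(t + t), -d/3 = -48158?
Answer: -3041299490/189080447 ≈ -16.085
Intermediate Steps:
d = 144474 (d = -3*(-48158) = 144474)
K = -297 (K = 3*(-99) = -297)
P = -297
H = -123933 (H = 3*(-41311) = -123933)
x(t) = 2*t*(-12 + t) (x(t) = (t - 12)*(t + t) = (-12 + t)*(2*t) = 2*t*(-12 + t))
L = -204852 (L = -21306 - 2*(-297)*(-12 - 297) = -21306 - 2*(-297)*(-309) = -21306 - 1*183546 = -21306 - 183546 = -204852)
L/13731 + d/H = -204852/13731 + 144474/(-123933) = -204852*1/13731 + 144474*(-1/123933) = -68284/4577 - 48158/41311 = -3041299490/189080447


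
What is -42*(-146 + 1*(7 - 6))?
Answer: 6090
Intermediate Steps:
-42*(-146 + 1*(7 - 6)) = -42*(-146 + 1*1) = -42*(-146 + 1) = -42*(-145) = 6090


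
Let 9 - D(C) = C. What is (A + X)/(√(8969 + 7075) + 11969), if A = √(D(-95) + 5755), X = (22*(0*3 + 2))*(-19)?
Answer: -10006084/143240917 - 126*√5921/143240917 + 1672*√4011/143240917 + 35907*√651/143240917 ≈ -0.062787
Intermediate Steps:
D(C) = 9 - C
X = -836 (X = (22*(0 + 2))*(-19) = (22*2)*(-19) = 44*(-19) = -836)
A = 3*√651 (A = √((9 - 1*(-95)) + 5755) = √((9 + 95) + 5755) = √(104 + 5755) = √5859 = 3*√651 ≈ 76.544)
(A + X)/(√(8969 + 7075) + 11969) = (3*√651 - 836)/(√(8969 + 7075) + 11969) = (-836 + 3*√651)/(√16044 + 11969) = (-836 + 3*√651)/(2*√4011 + 11969) = (-836 + 3*√651)/(11969 + 2*√4011)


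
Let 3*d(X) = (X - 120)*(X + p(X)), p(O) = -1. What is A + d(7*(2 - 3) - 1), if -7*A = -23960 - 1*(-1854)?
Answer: 3542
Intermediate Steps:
A = 3158 (A = -(-23960 - 1*(-1854))/7 = -(-23960 + 1854)/7 = -1/7*(-22106) = 3158)
d(X) = (-1 + X)*(-120 + X)/3 (d(X) = ((X - 120)*(X - 1))/3 = ((-120 + X)*(-1 + X))/3 = ((-1 + X)*(-120 + X))/3 = (-1 + X)*(-120 + X)/3)
A + d(7*(2 - 3) - 1) = 3158 + (40 - 121*(7*(2 - 3) - 1)/3 + (7*(2 - 3) - 1)**2/3) = 3158 + (40 - 121*(7*(-1) - 1)/3 + (7*(-1) - 1)**2/3) = 3158 + (40 - 121*(-7 - 1)/3 + (-7 - 1)**2/3) = 3158 + (40 - 121/3*(-8) + (1/3)*(-8)**2) = 3158 + (40 + 968/3 + (1/3)*64) = 3158 + (40 + 968/3 + 64/3) = 3158 + 384 = 3542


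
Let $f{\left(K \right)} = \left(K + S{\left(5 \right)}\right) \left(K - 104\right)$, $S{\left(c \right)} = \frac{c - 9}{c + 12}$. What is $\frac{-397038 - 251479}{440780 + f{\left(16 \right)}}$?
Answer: $- \frac{11024789}{7469676} \approx -1.4759$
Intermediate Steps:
$S{\left(c \right)} = \frac{-9 + c}{12 + c}$
$f{\left(K \right)} = \left(-104 + K\right) \left(- \frac{4}{17} + K\right)$ ($f{\left(K \right)} = \left(K + \frac{-9 + 5}{12 + 5}\right) \left(K - 104\right) = \left(K + \frac{1}{17} \left(-4\right)\right) \left(-104 + K\right) = \left(K - \frac{4}{17}\right) \left(-104 + K\right) = \left(- \frac{4}{17} + K\right) \left(-104 + K\right) = \left(-104 + K\right) \left(- \frac{4}{17} + K\right)$)
$\frac{-397038 - 251479}{440780 + f{\left(16 \right)}} = \frac{-397038 - 251479}{440780 + \left(\frac{416}{17} + 16^{2} - \frac{28352}{17}\right)} = - \frac{648517}{440780 + \left(\frac{416}{17} + 256 - \frac{28352}{17}\right)} = - \frac{648517}{440780 - \frac{23584}{17}} = - \frac{648517}{\frac{7469676}{17}} = \left(-648517\right) \frac{17}{7469676} = - \frac{11024789}{7469676}$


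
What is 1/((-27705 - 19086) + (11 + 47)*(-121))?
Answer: -1/53809 ≈ -1.8584e-5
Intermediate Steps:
1/((-27705 - 19086) + (11 + 47)*(-121)) = 1/(-46791 + 58*(-121)) = 1/(-46791 - 7018) = 1/(-53809) = -1/53809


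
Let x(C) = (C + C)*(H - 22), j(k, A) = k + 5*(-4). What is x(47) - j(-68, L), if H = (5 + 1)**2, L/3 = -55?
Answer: 1404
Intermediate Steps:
L = -165 (L = 3*(-55) = -165)
j(k, A) = -20 + k (j(k, A) = k - 20 = -20 + k)
H = 36 (H = 6**2 = 36)
x(C) = 28*C (x(C) = (C + C)*(36 - 22) = (2*C)*14 = 28*C)
x(47) - j(-68, L) = 28*47 - (-20 - 68) = 1316 - 1*(-88) = 1316 + 88 = 1404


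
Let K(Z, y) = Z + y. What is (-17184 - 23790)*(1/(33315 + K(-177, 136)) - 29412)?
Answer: 20049702669969/16637 ≈ 1.2051e+9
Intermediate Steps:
(-17184 - 23790)*(1/(33315 + K(-177, 136)) - 29412) = (-17184 - 23790)*(1/(33315 + (-177 + 136)) - 29412) = -40974*(1/(33315 - 41) - 29412) = -40974*(1/33274 - 29412) = -40974*(-978654887/33274) = 20049702669969/16637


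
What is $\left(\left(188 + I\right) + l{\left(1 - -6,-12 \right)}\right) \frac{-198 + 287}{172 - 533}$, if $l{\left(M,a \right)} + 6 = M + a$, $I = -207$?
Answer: $\frac{2670}{361} \approx 7.3961$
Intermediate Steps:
$l{\left(M,a \right)} = -6 + M + a$ ($l{\left(M,a \right)} = -6 + \left(M + a\right) = -6 + M + a$)
$\left(\left(188 + I\right) + l{\left(1 - -6,-12 \right)}\right) \frac{-198 + 287}{172 - 533} = \left(\left(188 - 207\right) - 11\right) \frac{-198 + 287}{172 - 533} = \left(-19 - 11\right) \frac{89}{-361} = \left(-19 - 11\right) 89 \left(- \frac{1}{361}\right) = \left(-19 - 11\right) \left(- \frac{89}{361}\right) = \left(-30\right) \left(- \frac{89}{361}\right) = \frac{2670}{361}$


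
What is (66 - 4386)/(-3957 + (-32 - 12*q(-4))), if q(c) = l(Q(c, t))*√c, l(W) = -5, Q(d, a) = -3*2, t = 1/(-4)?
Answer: 17232480/15926521 + 518400*I/15926521 ≈ 1.082 + 0.03255*I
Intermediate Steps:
t = -¼ ≈ -0.25000
Q(d, a) = -6
q(c) = -5*√c
(66 - 4386)/(-3957 + (-32 - 12*q(-4))) = (66 - 4386)/(-3957 + (-32 - (-60)*√(-4))) = -4320/(-3957 + (-32 - (-60)*2*I)) = -4320/(-3957 + (-32 - (-120)*I)) = -4320/(-3957 + (-32 + 120*I)) = -4320*(-3989 - 120*I)/15926521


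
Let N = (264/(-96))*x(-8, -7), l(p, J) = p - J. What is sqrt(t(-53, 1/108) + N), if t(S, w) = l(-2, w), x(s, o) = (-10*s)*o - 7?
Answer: sqrt(504546)/18 ≈ 39.462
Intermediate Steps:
x(s, o) = -7 - 10*o*s (x(s, o) = -10*o*s - 7 = -7 - 10*o*s)
t(S, w) = -2 - w
N = 6237/4 (N = (264/(-96))*(-7 - 10*(-7)*(-8)) = (264*(-1/96))*(-7 - 560) = -11/4*(-567) = 6237/4 ≈ 1559.3)
sqrt(t(-53, 1/108) + N) = sqrt((-2 - 1/108) + 6237/4) = sqrt(-217/108 + 6237/4) = sqrt(84091/54) = sqrt(504546)/18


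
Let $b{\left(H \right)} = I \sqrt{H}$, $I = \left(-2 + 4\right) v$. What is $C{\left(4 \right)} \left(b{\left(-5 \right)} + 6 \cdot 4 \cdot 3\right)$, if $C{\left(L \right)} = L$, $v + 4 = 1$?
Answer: $288 - 24 i \sqrt{5} \approx 288.0 - 53.666 i$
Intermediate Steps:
$v = -3$ ($v = -4 + 1 = -3$)
$I = -6$ ($I = \left(-2 + 4\right) \left(-3\right) = 2 \left(-3\right) = -6$)
$b{\left(H \right)} = - 6 \sqrt{H}$
$C{\left(4 \right)} \left(b{\left(-5 \right)} + 6 \cdot 4 \cdot 3\right) = 4 \left(- 6 \sqrt{-5} + 6 \cdot 4 \cdot 3\right) = 4 \left(- 6 i \sqrt{5} + 24 \cdot 3\right) = 4 \left(- 6 i \sqrt{5} + 72\right) = 4 \left(72 - 6 i \sqrt{5}\right) = 288 - 24 i \sqrt{5}$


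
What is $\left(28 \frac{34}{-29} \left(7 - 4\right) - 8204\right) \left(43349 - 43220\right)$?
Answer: $- \frac{31059588}{29} \approx -1.071 \cdot 10^{6}$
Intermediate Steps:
$\left(28 \frac{34}{-29} \left(7 - 4\right) - 8204\right) \left(43349 - 43220\right) = \left(28 \cdot 34 \left(- \frac{1}{29}\right) \left(7 - 4\right) - 8204\right) 129 = \left(28 \left(- \frac{34}{29}\right) 3 - 8204\right) 129 = \left(\left(- \frac{952}{29}\right) 3 - 8204\right) 129 = \left(- \frac{2856}{29} - 8204\right) 129 = \left(- \frac{240772}{29}\right) 129 = - \frac{31059588}{29}$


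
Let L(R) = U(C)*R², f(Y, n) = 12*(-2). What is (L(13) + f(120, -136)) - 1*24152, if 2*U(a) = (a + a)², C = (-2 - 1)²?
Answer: 3202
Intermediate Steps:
f(Y, n) = -24
C = 9 (C = (-3)² = 9)
U(a) = 2*a² (U(a) = (a + a)²/2 = (2*a)²/2 = (4*a²)/2 = 2*a²)
L(R) = 162*R² (L(R) = (2*9²)*R² = (2*81)*R² = 162*R²)
(L(13) + f(120, -136)) - 1*24152 = (162*13² - 24) - 1*24152 = (162*169 - 24) - 24152 = (27378 - 24) - 24152 = 27354 - 24152 = 3202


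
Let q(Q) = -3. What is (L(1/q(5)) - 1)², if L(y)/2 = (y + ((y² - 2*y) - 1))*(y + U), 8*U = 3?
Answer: 12769/11664 ≈ 1.0947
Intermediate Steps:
U = 3/8 (U = (⅛)*3 = 3/8 ≈ 0.37500)
L(y) = 2*(3/8 + y)*(-1 + y² - y) (L(y) = 2*((y + ((y² - 2*y) - 1))*(y + 3/8)) = 2*((y + (-1 + y² - 2*y))*(3/8 + y)) = 2*((-1 + y² - y)*(3/8 + y)) = 2*((3/8 + y)*(-1 + y² - y)) = 2*(3/8 + y)*(-1 + y² - y))
(L(1/q(5)) - 1)² = ((-¾ + 2*(1/(-3))³ - 11/4/(-3) - 5*(1/(-3))²/4) - 1)² = ((-¾ + 2*(-⅓)³ - 11/4*(-⅓) - 5*(-⅓)²/4) - 1)² = ((-¾ + 2*(-1/27) + 11/12 - 5/4*⅑) - 1)² = ((-¾ - 2/27 + 11/12 - 5/36) - 1)² = (-5/108 - 1)² = (-113/108)² = 12769/11664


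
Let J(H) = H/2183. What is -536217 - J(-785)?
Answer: -1170560926/2183 ≈ -5.3622e+5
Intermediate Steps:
J(H) = H/2183 (J(H) = H*(1/2183) = H/2183)
-536217 - J(-785) = -536217 - (-785)/2183 = -536217 - 1*(-785/2183) = -536217 + 785/2183 = -1170560926/2183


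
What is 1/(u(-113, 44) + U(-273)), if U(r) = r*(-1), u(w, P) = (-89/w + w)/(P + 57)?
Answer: 11413/3103069 ≈ 0.0036780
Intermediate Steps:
u(w, P) = (w - 89/w)/(57 + P)
U(r) = -r
1/(u(-113, 44) + U(-273)) = 1/((-89 + (-113)**2)/((-113)*(57 + 44)) - 1*(-273)) = 1/(-1/113*(-89 + 12769)/101 + 273) = 1/(-1/113*1/101*12680 + 273) = 1/(-12680/11413 + 273) = 1/(3103069/11413) = 11413/3103069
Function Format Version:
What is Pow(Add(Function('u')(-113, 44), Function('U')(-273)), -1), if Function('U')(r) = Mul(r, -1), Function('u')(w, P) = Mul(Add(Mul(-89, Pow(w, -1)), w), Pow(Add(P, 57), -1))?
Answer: Rational(11413, 3103069) ≈ 0.0036780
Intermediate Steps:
Function('u')(w, P) = Mul(Pow(Add(57, P), -1), Add(w, Mul(-89, Pow(w, -1)))) (Function('u')(w, P) = Mul(Add(w, Mul(-89, Pow(w, -1))), Pow(Add(57, P), -1)) = Mul(Pow(Add(57, P), -1), Add(w, Mul(-89, Pow(w, -1)))))
Function('U')(r) = Mul(-1, r)
Pow(Add(Function('u')(-113, 44), Function('U')(-273)), -1) = Pow(Add(Mul(Pow(-113, -1), Pow(Add(57, 44), -1), Add(-89, Pow(-113, 2))), Mul(-1, -273)), -1) = Pow(Add(Mul(Rational(-1, 113), Pow(101, -1), Add(-89, 12769)), 273), -1) = Pow(Add(Mul(Rational(-1, 113), Rational(1, 101), 12680), 273), -1) = Pow(Add(Rational(-12680, 11413), 273), -1) = Pow(Rational(3103069, 11413), -1) = Rational(11413, 3103069)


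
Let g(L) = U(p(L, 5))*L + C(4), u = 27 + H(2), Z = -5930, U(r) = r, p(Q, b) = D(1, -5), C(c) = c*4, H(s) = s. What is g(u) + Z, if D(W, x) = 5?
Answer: -5769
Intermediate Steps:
C(c) = 4*c
p(Q, b) = 5
u = 29 (u = 27 + 2 = 29)
g(L) = 16 + 5*L (g(L) = 5*L + 4*4 = 5*L + 16 = 16 + 5*L)
g(u) + Z = (16 + 5*29) - 5930 = (16 + 145) - 5930 = 161 - 5930 = -5769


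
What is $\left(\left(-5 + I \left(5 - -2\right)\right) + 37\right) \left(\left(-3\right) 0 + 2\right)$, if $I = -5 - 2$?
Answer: $-34$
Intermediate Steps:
$I = -7$
$\left(\left(-5 + I \left(5 - -2\right)\right) + 37\right) \left(\left(-3\right) 0 + 2\right) = \left(\left(-5 - 7 \left(5 - -2\right)\right) + 37\right) \left(\left(-3\right) 0 + 2\right) = \left(\left(-5 - 7 \left(5 + 2\right)\right) + 37\right) \left(0 + 2\right) = \left(\left(-5 - 49\right) + 37\right) 2 = \left(-54 + 37\right) 2 = \left(-17\right) 2 = -34$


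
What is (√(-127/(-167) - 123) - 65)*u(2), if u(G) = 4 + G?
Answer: -390 + 6*I*√3409138/167 ≈ -390.0 + 66.337*I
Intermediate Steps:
(√(-127/(-167) - 123) - 65)*u(2) = (√(-127/(-167) - 123) - 65)*(4 + 2) = (√(-127*(-1/167) - 123) - 65)*6 = (√(127/167 - 123) - 65)*6 = (√(-20414/167) - 65)*6 = (I*√3409138/167 - 65)*6 = (-65 + I*√3409138/167)*6 = -390 + 6*I*√3409138/167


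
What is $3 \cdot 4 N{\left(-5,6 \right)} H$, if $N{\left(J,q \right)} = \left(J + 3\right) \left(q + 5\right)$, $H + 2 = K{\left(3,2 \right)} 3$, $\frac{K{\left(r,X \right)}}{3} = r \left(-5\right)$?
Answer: $36168$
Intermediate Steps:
$K{\left(r,X \right)} = - 15 r$ ($K{\left(r,X \right)} = 3 r \left(-5\right) = 3 \left(- 5 r\right) = - 15 r$)
$H = -137$ ($H = -2 + \left(-15\right) 3 \cdot 3 = -2 - 135 = -137$)
$N{\left(J,q \right)} = \left(3 + J\right) \left(5 + q\right)$
$3 \cdot 4 N{\left(-5,6 \right)} H = 3 \cdot 4 \left(15 + 3 \cdot 6 + 5 \left(-5\right) - 30\right) \left(-137\right) = 12 \left(15 + 18 - 25 - 30\right) \left(-137\right) = 12 \left(-22\right) \left(-137\right) = \left(-264\right) \left(-137\right) = 36168$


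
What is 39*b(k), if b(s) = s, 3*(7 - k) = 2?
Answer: 247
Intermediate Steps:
k = 19/3 (k = 7 - ⅓*2 = 7 - ⅔ = 19/3 ≈ 6.3333)
39*b(k) = 39*(19/3) = 247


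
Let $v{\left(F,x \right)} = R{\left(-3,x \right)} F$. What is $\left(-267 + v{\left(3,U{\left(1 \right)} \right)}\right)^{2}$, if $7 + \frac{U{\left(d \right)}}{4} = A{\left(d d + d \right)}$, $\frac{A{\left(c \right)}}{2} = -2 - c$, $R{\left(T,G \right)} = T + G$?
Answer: $207936$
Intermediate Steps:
$R{\left(T,G \right)} = G + T$
$A{\left(c \right)} = -4 - 2 c$ ($A{\left(c \right)} = 2 \left(-2 - c\right) = -4 - 2 c$)
$U{\left(d \right)} = -44 - 8 d - 8 d^{2}$ ($U{\left(d \right)} = -28 + 4 \left(-4 - 2 \left(d d + d\right)\right) = -28 + 4 \left(-4 - 2 \left(d^{2} + d\right)\right) = -28 + 4 \left(-4 - 2 \left(d + d^{2}\right)\right) = -28 + 4 \left(-4 - \left(2 d + 2 d^{2}\right)\right) = -28 + 4 \left(-4 - 2 d - 2 d^{2}\right) = -28 - \left(16 + 8 d + 8 d^{2}\right) = -44 - 8 d - 8 d^{2}$)
$v{\left(F,x \right)} = F \left(-3 + x\right)$ ($v{\left(F,x \right)} = \left(x - 3\right) F = \left(-3 + x\right) F = F \left(-3 + x\right)$)
$\left(-267 + v{\left(3,U{\left(1 \right)} \right)}\right)^{2} = \left(-267 + 3 \left(-3 - \left(44 + 8 \left(1 + 1\right)\right)\right)\right)^{2} = \left(-267 + 3 \left(-3 - \left(44 + 8 \cdot 2\right)\right)\right)^{2} = \left(-267 + 3 \left(-3 - 60\right)\right)^{2} = \left(-267 + 3 \left(-63\right)\right)^{2} = \left(-267 - 189\right)^{2} = \left(-456\right)^{2} = 207936$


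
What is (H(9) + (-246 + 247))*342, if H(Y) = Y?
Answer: 3420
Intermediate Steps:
(H(9) + (-246 + 247))*342 = (9 + (-246 + 247))*342 = (9 + 1)*342 = 10*342 = 3420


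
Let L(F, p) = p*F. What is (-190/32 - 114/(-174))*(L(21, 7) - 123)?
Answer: -7353/58 ≈ -126.78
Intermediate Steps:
L(F, p) = F*p
(-190/32 - 114/(-174))*(L(21, 7) - 123) = (-190/32 - 114/(-174))*(21*7 - 123) = (-190*1/32 - 114*(-1/174))*(147 - 123) = (-95/16 + 19/29)*24 = -2451/464*24 = -7353/58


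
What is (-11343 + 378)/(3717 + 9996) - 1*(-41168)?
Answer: 188175273/4571 ≈ 41167.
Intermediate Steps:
(-11343 + 378)/(3717 + 9996) - 1*(-41168) = -10965/13713 + 41168 = -10965*1/13713 + 41168 = -3655/4571 + 41168 = 188175273/4571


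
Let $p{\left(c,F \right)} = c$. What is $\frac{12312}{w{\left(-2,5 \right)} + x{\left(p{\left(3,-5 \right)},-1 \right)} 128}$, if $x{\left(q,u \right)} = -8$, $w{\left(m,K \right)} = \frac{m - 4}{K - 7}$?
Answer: $- \frac{12312}{1021} \approx -12.059$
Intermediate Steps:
$w{\left(m,K \right)} = \frac{-4 + m}{-7 + K}$
$\frac{12312}{w{\left(-2,5 \right)} + x{\left(p{\left(3,-5 \right)},-1 \right)} 128} = \frac{12312}{\frac{-4 - 2}{-7 + 5} - 1024} = \frac{12312}{\frac{1}{-2} \left(-6\right) - 1024} = \frac{12312}{\left(- \frac{1}{2}\right) \left(-6\right) - 1024} = \frac{12312}{3 - 1024} = \frac{12312}{-1021} = 12312 \left(- \frac{1}{1021}\right) = - \frac{12312}{1021}$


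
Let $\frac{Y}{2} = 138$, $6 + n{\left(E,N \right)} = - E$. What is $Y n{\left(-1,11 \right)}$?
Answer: $-1380$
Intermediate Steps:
$n{\left(E,N \right)} = -6 - E$
$Y = 276$ ($Y = 2 \cdot 138 = 276$)
$Y n{\left(-1,11 \right)} = 276 \left(-6 - -1\right) = 276 \left(-6 + 1\right) = 276 \left(-5\right) = -1380$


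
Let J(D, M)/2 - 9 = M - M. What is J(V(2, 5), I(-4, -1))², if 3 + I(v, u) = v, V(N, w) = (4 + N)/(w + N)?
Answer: 324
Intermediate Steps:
V(N, w) = (4 + N)/(N + w)
I(v, u) = -3 + v
J(D, M) = 18 (J(D, M) = 18 + 2*(M - M) = 18 + 2*0 = 18 + 0 = 18)
J(V(2, 5), I(-4, -1))² = 18² = 324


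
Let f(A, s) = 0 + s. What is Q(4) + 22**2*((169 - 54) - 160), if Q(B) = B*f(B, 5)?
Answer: -21760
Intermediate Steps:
f(A, s) = s
Q(B) = 5*B (Q(B) = B*5 = 5*B)
Q(4) + 22**2*((169 - 54) - 160) = 5*4 + 22**2*((169 - 54) - 160) = 20 + 484*(115 - 160) = 20 + 484*(-45) = 20 - 21780 = -21760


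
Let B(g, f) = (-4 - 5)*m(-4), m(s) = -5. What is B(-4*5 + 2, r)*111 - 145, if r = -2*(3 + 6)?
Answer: 4850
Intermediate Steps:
r = -18 (r = -2*9 = -18)
B(g, f) = 45 (B(g, f) = (-4 - 5)*(-5) = -9*(-5) = 45)
B(-4*5 + 2, r)*111 - 145 = 45*111 - 145 = 4995 - 145 = 4850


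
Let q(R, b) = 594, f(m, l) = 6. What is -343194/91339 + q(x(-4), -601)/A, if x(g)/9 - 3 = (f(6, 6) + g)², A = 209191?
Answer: -71738840688/19107296749 ≈ -3.7545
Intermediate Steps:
x(g) = 27 + 9*(6 + g)²
-343194/91339 + q(x(-4), -601)/A = -343194/91339 + 594/209191 = -71738840688/19107296749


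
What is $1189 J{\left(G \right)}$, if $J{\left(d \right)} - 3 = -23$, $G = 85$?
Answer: $-23780$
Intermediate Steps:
$J{\left(d \right)} = -20$ ($J{\left(d \right)} = 3 - 23 = -20$)
$1189 J{\left(G \right)} = 1189 \left(-20\right) = -23780$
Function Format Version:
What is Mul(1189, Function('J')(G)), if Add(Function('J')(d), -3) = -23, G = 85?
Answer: -23780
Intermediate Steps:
Function('J')(d) = -20 (Function('J')(d) = Add(3, -23) = -20)
Mul(1189, Function('J')(G)) = Mul(1189, -20) = -23780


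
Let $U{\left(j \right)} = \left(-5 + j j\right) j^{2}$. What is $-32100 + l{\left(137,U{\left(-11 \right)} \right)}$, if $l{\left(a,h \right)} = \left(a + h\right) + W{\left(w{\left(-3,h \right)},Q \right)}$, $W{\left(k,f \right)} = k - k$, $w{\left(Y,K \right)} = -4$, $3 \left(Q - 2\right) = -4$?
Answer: $-17927$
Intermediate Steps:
$Q = \frac{2}{3}$ ($Q = 2 + \frac{1}{3} \left(-4\right) = 2 - \frac{4}{3} = \frac{2}{3} \approx 0.66667$)
$W{\left(k,f \right)} = 0$
$U{\left(j \right)} = j^{2} \left(-5 + j^{2}\right)$ ($U{\left(j \right)} = \left(-5 + j^{2}\right) j^{2} = j^{2} \left(-5 + j^{2}\right)$)
$l{\left(a,h \right)} = a + h$ ($l{\left(a,h \right)} = \left(a + h\right) + 0 = a + h$)
$-32100 + l{\left(137,U{\left(-11 \right)} \right)} = -32100 + \left(137 + \left(-11\right)^{2} \left(-5 + \left(-11\right)^{2}\right)\right) = -32100 + \left(137 + 121 \left(-5 + 121\right)\right) = -32100 + \left(137 + 121 \cdot 116\right) = -32100 + \left(137 + 14036\right) = -32100 + 14173 = -17927$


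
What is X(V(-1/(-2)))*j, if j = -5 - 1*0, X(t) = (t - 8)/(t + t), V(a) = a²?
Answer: 155/2 ≈ 77.500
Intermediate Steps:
X(t) = (-8 + t)/(2*t) (X(t) = (-8 + t)/((2*t)) = (-8 + t)*(1/(2*t)) = (-8 + t)/(2*t))
j = -5 (j = -5 + 0 = -5)
X(V(-1/(-2)))*j = ((-8 + (-1/(-2))²)/(2*((-1/(-2))²)))*(-5) = ((-8 + (-1*(-½))²)/(2*((-1*(-½))²)))*(-5) = ((-8 + (½)²)/(2*((½)²)))*(-5) = ((-8 + ¼)/(2*(¼)))*(-5) = ((½)*4*(-31/4))*(-5) = -31/2*(-5) = 155/2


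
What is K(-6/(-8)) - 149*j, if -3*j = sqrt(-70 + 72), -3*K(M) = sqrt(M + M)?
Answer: -sqrt(6)/6 + 149*sqrt(2)/3 ≈ 69.831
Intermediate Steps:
K(M) = -sqrt(2)*sqrt(M)/3 (K(M) = -sqrt(M + M)/3 = -sqrt(2)*sqrt(M)/3)
j = -sqrt(2)/3 (j = -sqrt(-70 + 72)/3 = -sqrt(2)/3 ≈ -0.47140)
K(-6/(-8)) - 149*j = -sqrt(2)*sqrt(-6/(-8))/3 - (-149)*sqrt(2)/3 = -sqrt(2)*sqrt(-6*(-1/8))/3 + 149*sqrt(2)/3 = -sqrt(2)*sqrt(3/4)/3 + 149*sqrt(2)/3 = -sqrt(2)*sqrt(3)/2/3 + 149*sqrt(2)/3 = -sqrt(6)/6 + 149*sqrt(2)/3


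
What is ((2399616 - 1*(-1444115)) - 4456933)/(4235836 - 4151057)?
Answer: -613202/84779 ≈ -7.2329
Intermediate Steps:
((2399616 - 1*(-1444115)) - 4456933)/(4235836 - 4151057) = ((2399616 + 1444115) - 4456933)/84779 = (3843731 - 4456933)*(1/84779) = -613202*1/84779 = -613202/84779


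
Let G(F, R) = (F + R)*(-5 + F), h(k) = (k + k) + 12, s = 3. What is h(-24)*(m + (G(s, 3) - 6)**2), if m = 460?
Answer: -28224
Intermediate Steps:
h(k) = 12 + 2*k (h(k) = 2*k + 12 = 12 + 2*k)
G(F, R) = (-5 + F)*(F + R)
h(-24)*(m + (G(s, 3) - 6)**2) = (12 + 2*(-24))*(460 + ((3**2 - 5*3 - 5*3 + 3*3) - 6)**2) = (12 - 48)*(460 + ((9 - 15 - 15 + 9) - 6)**2) = -36*(460 + (-12 - 6)**2) = -36*(460 + (-18)**2) = -36*(460 + 324) = -36*784 = -28224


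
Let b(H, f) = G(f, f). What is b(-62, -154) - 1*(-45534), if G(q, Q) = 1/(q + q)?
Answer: 14024471/308 ≈ 45534.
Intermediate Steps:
G(q, Q) = 1/(2*q)
b(H, f) = 1/(2*f)
b(-62, -154) - 1*(-45534) = (½)/(-154) - 1*(-45534) = (½)*(-1/154) + 45534 = -1/308 + 45534 = 14024471/308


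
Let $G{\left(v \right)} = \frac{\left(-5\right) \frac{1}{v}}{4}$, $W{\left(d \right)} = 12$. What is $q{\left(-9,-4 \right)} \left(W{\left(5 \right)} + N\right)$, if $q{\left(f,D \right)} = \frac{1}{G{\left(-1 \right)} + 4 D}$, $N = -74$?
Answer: $\frac{248}{59} \approx 4.2034$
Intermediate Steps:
$G{\left(v \right)} = - \frac{5}{4 v}$ ($G{\left(v \right)} = - \frac{5}{v} \frac{1}{4} = - \frac{5}{4 v}$)
$q{\left(f,D \right)} = \frac{1}{\frac{5}{4} + 4 D}$ ($q{\left(f,D \right)} = \frac{1}{- \frac{5}{4 \left(-1\right)} + 4 D} = \frac{1}{\left(- \frac{5}{4}\right) \left(-1\right) + 4 D} = \frac{1}{\frac{5}{4} + 4 D}$)
$q{\left(-9,-4 \right)} \left(W{\left(5 \right)} + N\right) = \frac{4}{5 + 16 \left(-4\right)} \left(12 - 74\right) = \frac{4}{5 - 64} \left(-62\right) = \frac{4}{-59} \left(-62\right) = 4 \left(- \frac{1}{59}\right) \left(-62\right) = \left(- \frac{4}{59}\right) \left(-62\right) = \frac{248}{59}$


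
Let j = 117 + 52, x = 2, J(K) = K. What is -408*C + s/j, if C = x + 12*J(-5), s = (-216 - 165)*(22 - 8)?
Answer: 3993882/169 ≈ 23632.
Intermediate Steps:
j = 169
s = -5334 (s = -381*14 = -5334)
C = -58 (C = 2 + 12*(-5) = 2 - 60 = -58)
-408*C + s/j = -408*(-58) - 5334/169 = 23664 - 5334*1/169 = 23664 - 5334/169 = 3993882/169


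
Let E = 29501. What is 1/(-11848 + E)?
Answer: 1/17653 ≈ 5.6648e-5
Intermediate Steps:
1/(-11848 + E) = 1/(-11848 + 29501) = 1/17653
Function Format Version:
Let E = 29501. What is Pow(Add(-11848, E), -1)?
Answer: Rational(1, 17653) ≈ 5.6648e-5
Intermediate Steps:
Pow(Add(-11848, E), -1) = Pow(Add(-11848, 29501), -1) = Pow(17653, -1) = Rational(1, 17653)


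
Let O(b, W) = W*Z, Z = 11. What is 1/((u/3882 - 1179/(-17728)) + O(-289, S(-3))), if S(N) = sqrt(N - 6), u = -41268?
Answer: -1389826094095936/157952478615116425 - 4341521812328448*I/157952478615116425 ≈ -0.008799 - 0.027486*I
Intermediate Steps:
S(N) = sqrt(-6 + N)
O(b, W) = 11*W (O(b, W) = W*11 = 11*W)
1/((u/3882 - 1179/(-17728)) + O(-289, S(-3))) = 1/((-41268/3882 - 1179/(-17728)) + 11*sqrt(-6 - 3)) = 1/((-41268*1/3882 - 1179*(-1/17728)) + 11*sqrt(-9)) = 1/((-6878/647 + 1179/17728) + 11*(3*I)) = 1/(-121170371/11470016 + 33*I) = 131561267040256*(-121170371/11470016 - 33*I)/157952478615116425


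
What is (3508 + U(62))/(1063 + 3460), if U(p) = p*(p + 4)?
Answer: 7600/4523 ≈ 1.6803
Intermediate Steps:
U(p) = p*(4 + p)
(3508 + U(62))/(1063 + 3460) = (3508 + 62*(4 + 62))/(1063 + 3460) = (3508 + 62*66)/4523 = (3508 + 4092)*(1/4523) = 7600*(1/4523) = 7600/4523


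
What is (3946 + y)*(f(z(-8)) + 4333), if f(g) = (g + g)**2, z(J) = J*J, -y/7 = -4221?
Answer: 693874481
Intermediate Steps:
y = 29547 (y = -7*(-4221) = 29547)
z(J) = J**2
f(g) = 4*g**2 (f(g) = (2*g)**2 = 4*g**2)
(3946 + y)*(f(z(-8)) + 4333) = (3946 + 29547)*(4*((-8)**2)**2 + 4333) = 33493*(4*64**2 + 4333) = 33493*(4*4096 + 4333) = 33493*(16384 + 4333) = 33493*20717 = 693874481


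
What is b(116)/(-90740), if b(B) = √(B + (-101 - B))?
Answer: -I*√101/90740 ≈ -0.00011075*I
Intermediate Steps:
b(B) = I*√101 (b(B) = √(-101) = I*√101)
b(116)/(-90740) = (I*√101)/(-90740) = (I*√101)*(-1/90740) = -I*√101/90740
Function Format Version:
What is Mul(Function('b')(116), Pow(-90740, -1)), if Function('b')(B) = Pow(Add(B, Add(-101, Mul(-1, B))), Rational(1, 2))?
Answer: Mul(Rational(-1, 90740), I, Pow(101, Rational(1, 2))) ≈ Mul(-0.00011075, I)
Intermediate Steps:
Function('b')(B) = Mul(I, Pow(101, Rational(1, 2))) (Function('b')(B) = Pow(-101, Rational(1, 2)) = Mul(I, Pow(101, Rational(1, 2))))
Mul(Function('b')(116), Pow(-90740, -1)) = Mul(Mul(I, Pow(101, Rational(1, 2))), Pow(-90740, -1)) = Mul(Mul(I, Pow(101, Rational(1, 2))), Rational(-1, 90740)) = Mul(Rational(-1, 90740), I, Pow(101, Rational(1, 2)))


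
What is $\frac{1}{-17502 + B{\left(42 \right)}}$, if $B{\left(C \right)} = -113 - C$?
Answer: $- \frac{1}{17657} \approx -5.6635 \cdot 10^{-5}$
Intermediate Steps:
$\frac{1}{-17502 + B{\left(42 \right)}} = \frac{1}{-17502 - 155} = \frac{1}{-17657} = - \frac{1}{17657}$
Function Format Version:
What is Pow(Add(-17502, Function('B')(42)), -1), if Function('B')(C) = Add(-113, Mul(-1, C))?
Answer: Rational(-1, 17657) ≈ -5.6635e-5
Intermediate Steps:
Pow(Add(-17502, Function('B')(42)), -1) = Pow(Add(-17502, Add(-113, Mul(-1, 42))), -1) = Pow(Add(-17502, Add(-113, -42)), -1) = Pow(Add(-17502, -155), -1) = Pow(-17657, -1) = Rational(-1, 17657)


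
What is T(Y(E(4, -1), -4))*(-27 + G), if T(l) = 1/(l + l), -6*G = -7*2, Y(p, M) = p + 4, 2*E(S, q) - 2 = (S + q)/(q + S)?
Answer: -74/33 ≈ -2.2424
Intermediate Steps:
E(S, q) = 3/2 (E(S, q) = 1 + ((S + q)/(q + S))/2 = 1 + ((S + q)/(S + q))/2 = 1 + (1/2)*1 = 1 + 1/2 = 3/2)
Y(p, M) = 4 + p
G = 7/3 (G = -(-7)*2/6 = -1/6*(-14) = 7/3 ≈ 2.3333)
T(l) = 1/(2*l)
T(Y(E(4, -1), -4))*(-27 + G) = (1/(2*(4 + 3/2)))*(-27 + 7/3) = (1/(2*(11/2)))*(-74/3) = ((1/2)*(2/11))*(-74/3) = (1/11)*(-74/3) = -74/33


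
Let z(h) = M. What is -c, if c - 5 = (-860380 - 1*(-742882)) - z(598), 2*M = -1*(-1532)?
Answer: 118259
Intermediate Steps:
M = 766 (M = (-1*(-1532))/2 = (1/2)*1532 = 766)
z(h) = 766
c = -118259 (c = 5 + ((-860380 - 1*(-742882)) - 1*766) = 5 + ((-860380 + 742882) - 766) = 5 + (-117498 - 766) = 5 - 118264 = -118259)
-c = -1*(-118259) = 118259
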